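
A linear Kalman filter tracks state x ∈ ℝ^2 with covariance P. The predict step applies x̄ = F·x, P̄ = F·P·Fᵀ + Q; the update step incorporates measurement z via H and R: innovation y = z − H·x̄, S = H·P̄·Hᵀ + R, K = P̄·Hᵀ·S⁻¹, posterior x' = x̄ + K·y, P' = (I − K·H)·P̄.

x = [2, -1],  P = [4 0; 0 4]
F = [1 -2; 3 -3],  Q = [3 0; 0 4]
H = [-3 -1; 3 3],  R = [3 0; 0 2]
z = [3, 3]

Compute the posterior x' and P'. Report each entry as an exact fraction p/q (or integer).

x' = [-34216/21893, 54285/21893]
P' = [13246/21893 -14700/21893; -14700/21893 20796/21893]

x̄ = F·x = [4, 9]
P̄ = F·P·Fᵀ + Q = [23 36; 36 76]
y = z − H·x̄ = [24, -36]
S = H·P̄·Hᵀ + R = [502 -867; -867 1541]
K = P̄·Hᵀ·S⁻¹ = [-8346/21893 -2181/21893; 7768/21893 9144/21893]
x' = x̄ + K·y = [-34216/21893, 54285/21893]
P' = (I − K·H)·P̄ = [13246/21893 -14700/21893; -14700/21893 20796/21893]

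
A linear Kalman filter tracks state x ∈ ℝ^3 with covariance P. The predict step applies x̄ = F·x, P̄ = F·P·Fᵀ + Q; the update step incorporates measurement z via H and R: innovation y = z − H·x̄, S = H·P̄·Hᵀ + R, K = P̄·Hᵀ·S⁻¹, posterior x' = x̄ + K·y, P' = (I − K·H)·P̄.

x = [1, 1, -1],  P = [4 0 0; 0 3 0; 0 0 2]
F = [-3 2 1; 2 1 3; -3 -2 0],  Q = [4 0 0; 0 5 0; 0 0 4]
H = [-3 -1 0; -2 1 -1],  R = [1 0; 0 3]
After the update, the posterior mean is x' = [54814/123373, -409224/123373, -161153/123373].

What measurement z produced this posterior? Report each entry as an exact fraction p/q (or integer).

z = [2, -3]

x̄ = F·x = [-2, 0, -5]
P̄ = F·P·Fᵀ + Q = [54 -12 24; -12 42 -30; 24 -30 52]
S = H·P̄·Hᵀ + R = [457 336; 336 517]
K = P̄·Hᵀ·S⁻¹ = [-29166/123373 -15408/123373; -35358/123373 45888/123373; 21966/123373 -45298/123373]
x' − x̄ = [301560/123373, -409224/123373, 455712/123373] = K·y
y = (KᵀK)⁻¹·Kᵀ·(x' − x̄) = [-4, -12]
z = y + H·x̄ = [-4, -12] + [6, 9] = [2, -3]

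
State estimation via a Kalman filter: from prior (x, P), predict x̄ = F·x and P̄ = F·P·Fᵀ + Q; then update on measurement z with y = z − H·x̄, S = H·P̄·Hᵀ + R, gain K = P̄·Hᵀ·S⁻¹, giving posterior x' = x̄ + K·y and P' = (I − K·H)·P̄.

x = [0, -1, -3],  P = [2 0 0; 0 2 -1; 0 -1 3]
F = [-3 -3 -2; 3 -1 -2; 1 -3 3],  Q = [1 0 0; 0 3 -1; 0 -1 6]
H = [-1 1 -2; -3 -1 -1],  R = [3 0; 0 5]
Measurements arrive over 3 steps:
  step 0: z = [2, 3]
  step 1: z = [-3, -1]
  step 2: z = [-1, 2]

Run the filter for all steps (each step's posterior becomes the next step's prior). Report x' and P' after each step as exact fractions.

step 0: x' = [-52072/32799, 61721/32799, 6491/10933], P' = [242285/32799 -122049/10933 -307663/32799; -122049/10933 629240/32799 487561/32799; -307663/32799 487561/32799 418603/32799]
step 1: x' = [9115762941/4012981558, -24520517221/6019472337, -10532330399/6019472337], P' = [38381200159/16051926232 -26906381237/8025963116 -5666992736/2006490779; -26906381237/8025963116 85158749215/12038944674 27980705287/6019472337; -5666992736/2006490779 27980705287/6019472337 25058728097/6019472337]
step 2: x' = [-3508491137040293/1605614170016183, 16435526271109881/8028070850080915, 21418944832776004/8028070850080915], P' = [3755232508641815/1605614170016183 -5199505899344309/1605614170016183 -4413862384077251/1605614170016183; -5199505899344309/1605614170016183 54801933743210019/8028070850080915 36009375684642071/8028070850080915; -4413862384077251/1605614170016183 36009375684642071/8028070850080915 32553943578440139/8028070850080915]

step 0: x̄ = F·x = [9, 7, -6]
step 0: P̄ = F·P·Fᵀ + Q = [37 -8 -3; -8 31 -10; -3 -10 71]
step 0: y = z − H·x̄ = [-8, 31]
step 0: S = H·P̄·Hᵀ + R = [399 207; 207 354]
step 0: K = P̄·Hᵀ·S⁻¹ = [766/10933 -10609/32799; 6755/32799 -1224/10933; -13994/32799 3365/32799]
step 0: x' = x̄ + K·y = [-52072/32799, 61721/32799, 6491/10933]
step 0: P' = (I − K·H)·P̄ = [242285/32799 -122049/10933 -307663/32799; -122049/10933 629240/32799 487561/32799; -307663/32799 487561/32799 418603/32799]
step 1: x̄ = F·x = [-22631/10933, -256883/32799, -178816/32799]
step 1: P̄ = F·P·Fᵀ + Q = [5119066/32799 2492979/10933 2149415/32799; 2492979/10933 12421696/32799 3040670/32799; 2149415/32799 3040670/32799 1444472/32799]
step 1: y = z − H·x̄ = [-89013/10933, -224059/10933]
step 1: S = H·P̄·Hᵀ + R = [4894153/32799 8953147/32799; 8953147/32799 123953209/32799]
step 1: K = P̄·Hᵀ·S⁻¹ = [-507359619/16051926232 -3198979223/16051926232; 3021222205/8025963116 -2672192563/8025963116; -570641411/2006490779 -135766584/2006490779]
step 1: x' = x̄ + K·y = [9115762941/4012981558, -24520517221/6019472337, -10532330399/6019472337]
step 1: P' = (I − K·H)·P̄ = [38381200159/16051926232 -26906381237/8025963116 -5666992736/2006490779; -26906381237/8025963116 85158749215/12038944674 27980705287/6019472337; -5666992736/2006490779 27980705287/6019472337 25058728097/6019472337]
step 2: x̄ = F·x = [107210558453/12038944674, 173212222507/12038944674, 1196520535/129451018]
step 2: P̄ = F·P·Fᵀ + Q = [3100207079821/48155778696 3546886748291/48155778696 14767576909/517804072; 3546886748291/48155778696 5819380238029/48155778696 15593828883/517804072; 14767576909/517804072 15593828883/517804072 15025622329/517804072]
step 2: y = z − H·x̄ = [72256105391/6019472337, 630198196969/12038944674]
step 2: S = H·P̄·Hᵀ + R = [906555866177/6019472337 2561537977981/12038944674; 2561537977981/12038944674 67781486303701/48155778696]
step 2: K = P̄·Hᵀ·S⁻¹ = [-42337879943874/1605614170016183 -330465848500777/1605614170016183; 2926903956882474/8028070850080915 -2563744187537491/8028070850080915; -2343066517283984/8028070850080915 -471076700384689/8028070850080915]
step 2: x' = x̄ + K·y = [-3508491137040293/1605614170016183, 16435526271109881/8028070850080915, 21418944832776004/8028070850080915]
step 2: P' = (I − K·H)·P̄ = [3755232508641815/1605614170016183 -5199505899344309/1605614170016183 -4413862384077251/1605614170016183; -5199505899344309/1605614170016183 54801933743210019/8028070850080915 36009375684642071/8028070850080915; -4413862384077251/1605614170016183 36009375684642071/8028070850080915 32553943578440139/8028070850080915]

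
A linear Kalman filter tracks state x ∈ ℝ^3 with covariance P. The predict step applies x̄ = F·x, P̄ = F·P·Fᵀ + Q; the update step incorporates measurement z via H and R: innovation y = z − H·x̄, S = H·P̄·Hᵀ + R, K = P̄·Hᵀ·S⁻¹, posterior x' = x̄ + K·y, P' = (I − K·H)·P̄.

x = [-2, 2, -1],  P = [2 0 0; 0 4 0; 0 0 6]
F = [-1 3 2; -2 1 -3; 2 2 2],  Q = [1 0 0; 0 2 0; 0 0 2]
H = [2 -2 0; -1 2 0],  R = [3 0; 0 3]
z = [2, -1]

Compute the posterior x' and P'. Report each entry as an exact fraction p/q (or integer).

x' = [43373/18842, 9723/9421, -12396/9421]
P' = [93783/18842 34866/9421 14970/9421; 34866/9421 29436/9421 9876/9421; 14970/9421 9876/9421 112594/9421]

x̄ = F·x = [6, 9, -2]
P̄ = F·P·Fᵀ + Q = [63 -20 44; -20 68 -36; 44 -36 50]
y = z − H·x̄ = [8, -13]
S = H·P̄·Hᵀ + R = [687 -518; -518 418]
K = P̄·Hᵀ·S⁻¹ = [8017/9421 15227/18842; 3620/9421 8002/9421; 3396/9421 1594/9421]
x' = x̄ + K·y = [43373/18842, 9723/9421, -12396/9421]
P' = (I − K·H)·P̄ = [93783/18842 34866/9421 14970/9421; 34866/9421 29436/9421 9876/9421; 14970/9421 9876/9421 112594/9421]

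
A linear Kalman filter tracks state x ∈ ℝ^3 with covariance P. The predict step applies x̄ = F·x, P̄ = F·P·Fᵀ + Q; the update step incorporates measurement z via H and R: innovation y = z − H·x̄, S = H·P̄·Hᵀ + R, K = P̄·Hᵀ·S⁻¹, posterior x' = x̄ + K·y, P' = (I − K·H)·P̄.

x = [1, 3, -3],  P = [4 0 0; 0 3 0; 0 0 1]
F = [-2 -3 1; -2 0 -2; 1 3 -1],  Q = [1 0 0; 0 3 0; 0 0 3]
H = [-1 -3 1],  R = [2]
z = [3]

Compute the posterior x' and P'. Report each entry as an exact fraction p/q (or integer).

x̄ = F·x = [-14, 4, 13]
P̄ = F·P·Fᵀ + Q = [45 14 -36; 14 23 -6; -36 -6 35]
y = z − H·x̄ = [-12]
S = H·P̄·Hᵀ + R = [481]
K = P̄·Hᵀ·S⁻¹ = [-123/481; -89/481; 89/481]
x' = x̄ + K·y = [-5258/481, 2992/481, 5185/481]
P' = (I − K·H)·P̄ = [6516/481 -4213/481 -6369/481; -4213/481 3142/481 5035/481; -6369/481 5035/481 8914/481]

x' = [-5258/481, 2992/481, 5185/481]
P' = [6516/481 -4213/481 -6369/481; -4213/481 3142/481 5035/481; -6369/481 5035/481 8914/481]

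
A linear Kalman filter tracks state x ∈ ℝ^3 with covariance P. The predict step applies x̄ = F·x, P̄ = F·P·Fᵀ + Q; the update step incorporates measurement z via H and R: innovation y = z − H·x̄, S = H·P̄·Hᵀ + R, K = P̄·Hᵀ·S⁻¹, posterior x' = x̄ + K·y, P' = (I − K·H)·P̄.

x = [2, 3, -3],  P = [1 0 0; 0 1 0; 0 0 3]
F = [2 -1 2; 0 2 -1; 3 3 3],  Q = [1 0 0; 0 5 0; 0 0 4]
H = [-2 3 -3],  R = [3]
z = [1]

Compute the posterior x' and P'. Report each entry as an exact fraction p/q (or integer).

x' = [-54/19, 452/57, 180/19]
P' = [371/114 -235/342 -52/19; -235/342 8591/1026 500/57; -52/19 500/57 205/19]

x̄ = F·x = [-5, 9, 6]
P̄ = F·P·Fᵀ + Q = [18 -8 21; -8 12 -3; 21 -3 49]
y = z − H·x̄ = [-18]
S = H·P̄·Hᵀ + R = [1026]
K = P̄·Hᵀ·S⁻¹ = [-41/342; 61/1026; -11/57]
x' = x̄ + K·y = [-54/19, 452/57, 180/19]
P' = (I − K·H)·P̄ = [371/114 -235/342 -52/19; -235/342 8591/1026 500/57; -52/19 500/57 205/19]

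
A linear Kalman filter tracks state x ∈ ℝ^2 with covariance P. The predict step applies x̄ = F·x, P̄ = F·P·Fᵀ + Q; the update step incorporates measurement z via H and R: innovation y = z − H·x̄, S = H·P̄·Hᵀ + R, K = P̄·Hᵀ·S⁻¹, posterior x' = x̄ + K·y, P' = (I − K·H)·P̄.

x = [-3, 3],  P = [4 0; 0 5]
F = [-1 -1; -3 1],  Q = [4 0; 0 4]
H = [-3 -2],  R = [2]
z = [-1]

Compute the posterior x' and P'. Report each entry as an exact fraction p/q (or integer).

x̄ = F·x = [0, 12]
P̄ = F·P·Fᵀ + Q = [13 7; 7 45]
y = z − H·x̄ = [23]
S = H·P̄·Hᵀ + R = [383]
K = P̄·Hᵀ·S⁻¹ = [-53/383; -111/383]
x' = x̄ + K·y = [-1219/383, 2043/383]
P' = (I − K·H)·P̄ = [2170/383 -3202/383; -3202/383 4914/383]

x' = [-1219/383, 2043/383]
P' = [2170/383 -3202/383; -3202/383 4914/383]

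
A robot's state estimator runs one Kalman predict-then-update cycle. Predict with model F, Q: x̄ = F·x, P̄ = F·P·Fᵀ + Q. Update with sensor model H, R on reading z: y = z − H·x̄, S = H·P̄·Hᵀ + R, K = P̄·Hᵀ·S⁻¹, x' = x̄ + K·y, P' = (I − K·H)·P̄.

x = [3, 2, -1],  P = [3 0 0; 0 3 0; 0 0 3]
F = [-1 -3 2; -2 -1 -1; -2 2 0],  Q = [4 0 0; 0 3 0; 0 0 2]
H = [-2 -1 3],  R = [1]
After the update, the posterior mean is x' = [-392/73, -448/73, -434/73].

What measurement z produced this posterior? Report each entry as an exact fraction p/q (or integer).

x̄ = F·x = [-11, -7, -2]
P̄ = F·P·Fᵀ + Q = [46 9 -12; 9 21 6; -12 6 26]
S = H·P̄·Hᵀ + R = [584]
K = P̄·Hᵀ·S⁻¹ = [-137/584; -21/584; 12/73]
x' − x̄ = [411/73, 63/73, -288/73] = K·y
y = (KᵀK)⁻¹·Kᵀ·(x' − x̄) = [-24]
z = y + H·x̄ = [-24] + [23] = [-1]

z = [-1]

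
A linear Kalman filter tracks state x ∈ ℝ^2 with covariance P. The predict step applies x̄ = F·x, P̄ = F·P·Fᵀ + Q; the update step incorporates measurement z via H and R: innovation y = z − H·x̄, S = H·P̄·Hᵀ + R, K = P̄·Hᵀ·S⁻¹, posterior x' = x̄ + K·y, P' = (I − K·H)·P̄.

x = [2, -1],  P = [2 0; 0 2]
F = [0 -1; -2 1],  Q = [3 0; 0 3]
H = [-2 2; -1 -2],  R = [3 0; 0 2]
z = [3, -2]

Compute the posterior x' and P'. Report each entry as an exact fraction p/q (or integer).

x̄ = F·x = [1, -5]
P̄ = F·P·Fᵀ + Q = [5 -2; -2 13]
y = z − H·x̄ = [15, -11]
S = H·P̄·Hᵀ + R = [91 -46; -46 51]
K = P̄·Hᵀ·S⁻¹ = [-152/505 -147/505; 426/2525 -804/2525]
x' = x̄ + K·y = [-158/505, 2609/2525]
P' = (I − K·H)·P̄ = [50/101 22/505; 22/505 749/2525]

x' = [-158/505, 2609/2525]
P' = [50/101 22/505; 22/505 749/2525]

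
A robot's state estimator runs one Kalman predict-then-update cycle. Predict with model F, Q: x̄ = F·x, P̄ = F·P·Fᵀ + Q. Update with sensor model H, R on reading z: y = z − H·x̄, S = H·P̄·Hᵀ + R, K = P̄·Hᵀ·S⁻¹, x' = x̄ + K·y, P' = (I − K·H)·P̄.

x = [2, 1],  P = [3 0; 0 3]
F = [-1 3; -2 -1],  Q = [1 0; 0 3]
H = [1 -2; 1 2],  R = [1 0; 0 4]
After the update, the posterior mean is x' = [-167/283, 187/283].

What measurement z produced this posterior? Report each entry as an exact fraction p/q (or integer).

x̄ = F·x = [1, -5]
P̄ = F·P·Fᵀ + Q = [31 -3; -3 18]
S = H·P̄·Hᵀ + R = [116 -41; -41 95]
K = P̄·Hᵀ·S⁻¹ = [4540/9339 4417/9339; -784/3113 743/3113]
x' − x̄ = [-450/283, 1602/283] = K·y
y = (KᵀK)⁻¹·Kᵀ·(x' − x̄) = [-13, 10]
z = y + H·x̄ = [-13, 10] + [11, -9] = [-2, 1]

z = [-2, 1]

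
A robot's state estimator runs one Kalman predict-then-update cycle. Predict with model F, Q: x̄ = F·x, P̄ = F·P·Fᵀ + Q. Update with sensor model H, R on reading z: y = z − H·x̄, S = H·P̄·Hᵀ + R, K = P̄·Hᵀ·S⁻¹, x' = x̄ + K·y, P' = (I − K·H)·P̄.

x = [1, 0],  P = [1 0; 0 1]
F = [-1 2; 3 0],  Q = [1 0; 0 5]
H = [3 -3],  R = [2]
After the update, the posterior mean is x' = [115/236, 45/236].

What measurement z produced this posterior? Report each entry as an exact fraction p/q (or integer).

x̄ = F·x = [-1, 3]
P̄ = F·P·Fᵀ + Q = [6 -3; -3 14]
S = H·P̄·Hᵀ + R = [236]
K = P̄·Hᵀ·S⁻¹ = [27/236; -51/236]
x' − x̄ = [351/236, -663/236] = K·y
y = (KᵀK)⁻¹·Kᵀ·(x' − x̄) = [13]
z = y + H·x̄ = [13] + [-12] = [1]

z = [1]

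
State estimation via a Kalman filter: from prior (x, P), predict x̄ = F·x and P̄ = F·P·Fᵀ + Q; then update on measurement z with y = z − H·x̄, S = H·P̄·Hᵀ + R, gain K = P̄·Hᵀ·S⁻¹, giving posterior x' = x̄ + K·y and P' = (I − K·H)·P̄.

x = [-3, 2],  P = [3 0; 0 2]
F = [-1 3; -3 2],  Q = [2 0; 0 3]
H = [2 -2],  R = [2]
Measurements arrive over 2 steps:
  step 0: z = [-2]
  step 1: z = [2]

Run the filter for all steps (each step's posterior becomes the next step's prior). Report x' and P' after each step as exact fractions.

step 0: x' = [121/13, 135/13], P' = [889/39 887/39; 887/39 904/39]
step 1: x' = [54228/16445, 36691/16445], P' = [72793/16445 67346/16445; 67346/16445 70102/16445]

step 0: x̄ = F·x = [9, 13]
step 0: P̄ = F·P·Fᵀ + Q = [23 21; 21 38]
step 0: y = z − H·x̄ = [6]
step 0: S = H·P̄·Hᵀ + R = [78]
step 0: K = P̄·Hᵀ·S⁻¹ = [2/39; -17/39]
step 0: x' = x̄ + K·y = [121/13, 135/13]
step 0: P' = (I − K·H)·P̄ = [889/39 887/39; 887/39 904/39]
step 1: x̄ = F·x = [284/13, -93/13]
step 1: P̄ = F·P·Fᵀ + Q = [3781/39 -1666/39; -1666/39 1090/39]
step 1: y = z − H·x̄ = [-56]
step 1: S = H·P̄·Hᵀ + R = [2530/3]
step 1: K = P̄·Hᵀ·S⁻¹ = [419/1265; -212/1265]
step 1: x' = x̄ + K·y = [54228/16445, 36691/16445]
step 1: P' = (I − K·H)·P̄ = [72793/16445 67346/16445; 67346/16445 70102/16445]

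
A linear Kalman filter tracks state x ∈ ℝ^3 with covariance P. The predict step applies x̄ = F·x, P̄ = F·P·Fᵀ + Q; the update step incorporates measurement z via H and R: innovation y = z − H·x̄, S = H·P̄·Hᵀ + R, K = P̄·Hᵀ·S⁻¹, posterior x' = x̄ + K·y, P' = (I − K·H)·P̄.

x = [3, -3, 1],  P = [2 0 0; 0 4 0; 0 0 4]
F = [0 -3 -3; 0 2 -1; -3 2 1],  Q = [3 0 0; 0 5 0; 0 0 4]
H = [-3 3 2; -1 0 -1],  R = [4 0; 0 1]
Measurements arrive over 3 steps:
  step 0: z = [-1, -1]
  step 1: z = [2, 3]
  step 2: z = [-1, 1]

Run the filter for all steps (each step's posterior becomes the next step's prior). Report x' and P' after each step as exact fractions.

step 0: x' = [47175/74719, 14402/74719, 3838/74719], P' = [395157/74719 618477/74719 -357426/74719; 618477/74719 1029625/74719 -604302/74719; -357426/74719 -604302/74719 392550/74719]
step 1: x' = [-2222837364/1951178597, 1461538764/1951178597, -3558679559/1951178597], P' = [5266725819/1951178597 8134949967/1951178597 -4564355124/1951178597; 8134949967/1951178597 14190197803/1951178597 -8204459090/1951178597; -4564355124/1951178597 -8204459090/1951178597 5685653069/1951178597]
step 2: x' = [6114108611997/5764237328635, 10575210095412/5764237328635, -8657937319762/5764237328635], P' = [14586963299634/5764237328635 22331106285132/5764237328635 -12454129741497/5764237328635; 22331106285132/5764237328635 7787172555242/1152847465727 -4485334276933/1152847465727; -12454129741497/5764237328635 -4485334276933/1152847465727 3139310394408/1152847465727]

step 0: x̄ = F·x = [6, -7, -14]
step 0: P̄ = F·P·Fᵀ + Q = [75 -12 -36; -12 25 12; -36 12 42]
step 0: y = z − H·x̄ = [66, -9]
step 0: S = H·P̄·Hᵀ + R = [1864 105; 105 46]
step 0: K = P̄·Hᵀ·S⁻¹ = [-11223/74719 -37731/74719; 6210/74719 -14175/74719; 11118/74719 -35124/74719]
step 0: x' = x̄ + K·y = [47175/74719, 14402/74719, 3838/74719]
step 0: P' = (I − K·H)·P̄ = [395157/74719 618477/74719 -357426/74719; 618477/74719 1029625/74719 -604302/74719; -357426/74719 -604302/74719 392550/74719]
step 1: x̄ = F·x = [-54720/74719, 24966/74719, -108883/74719]
step 1: P̄ = F·P·Fᵀ + Q = [2146296/74719 -3187194/74719 432777/74719; -3187194/74719 7301853/74719 -1057190/74719; 432777/74719 -1057190/74719 671963/74719]
step 1: y = z − H·x̄ = [128146/74719, 60554/74719]
step 1: S = H·P̄·Hᵀ + R = [127509957/74719 18260891/74719; 18260891/74719 3758532/74719]
step 1: K = P̄·Hᵀ·S⁻¹ = [-131009451/1951178597 -702370695/1951178597; 439206332/1951178597 69509123/1951178597; 112748560/1951178597 -1121297945/1951178597]
step 1: x' = x̄ + K·y = [-2222837364/1951178597, 1461538764/1951178597, -3558679559/1951178597]
step 1: P' = (I − K·H)·P̄ = [5266725819/1951178597 8134949967/1951178597 -4564355124/1951178597; 8134949967/1951178597 14190197803/1951178597 -8204459090/1951178597; -4564355124/1951178597 -8204459090/1951178597 5685653069/1951178597]
step 2: x̄ = F·x = [6291422385/1951178597, 6481757087/1951178597, 6032910061/1951178597]
step 2: P̄ = F·P·Fᵀ + Q = [37055930019/1951178597 -43470850341/1951178597 3777339372/1951178597; -43470850341/1951178597 105020173626/1951178597 -11427627031/1951178597; 3777339372/1951178597 -11427627031/1951178597 14600585820/1951178597]
step 2: y = z − H·x̄ = [-14588002825/1951178597, 14275511043/1951178597]
step 2: S = H·P̄·Hᵀ + R = [1944907699775/1951178597 250439389905/1951178597; 250439389905/1951178597 61162373180/1951178597]
step 2: K = P̄·Hᵀ·S⁻¹ = [-83791526325/1152847465727 -2132833558137/5764237328635; 1240231675976/5764237328635 95565099533/5764237328635; 368869753644/5764237328635 -3242422230543/5764237328635]
step 2: x' = x̄ + K·y = [6114108611997/5764237328635, 10575210095412/5764237328635, -8657937319762/5764237328635]
step 2: P' = (I − K·H)·P̄ = [14586963299634/5764237328635 22331106285132/5764237328635 -12454129741497/5764237328635; 22331106285132/5764237328635 7787172555242/1152847465727 -4485334276933/1152847465727; -12454129741497/5764237328635 -4485334276933/1152847465727 3139310394408/1152847465727]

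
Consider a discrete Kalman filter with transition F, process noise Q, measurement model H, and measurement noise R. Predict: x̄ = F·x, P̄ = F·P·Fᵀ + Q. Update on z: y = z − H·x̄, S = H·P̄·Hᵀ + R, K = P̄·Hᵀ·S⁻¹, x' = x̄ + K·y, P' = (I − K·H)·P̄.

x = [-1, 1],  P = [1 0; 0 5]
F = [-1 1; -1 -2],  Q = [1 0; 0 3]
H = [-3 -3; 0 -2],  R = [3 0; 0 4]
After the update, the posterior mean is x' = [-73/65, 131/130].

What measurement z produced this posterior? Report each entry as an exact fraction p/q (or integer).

z = [1, -3]

x̄ = F·x = [2, -1]
P̄ = F·P·Fᵀ + Q = [7 -9; -9 24]
S = H·P̄·Hᵀ + R = [120 90; 90 100]
K = P̄·Hᵀ·S⁻¹ = [-17/65 27/65; -3/65 -57/130]
x' − x̄ = [-203/65, 261/130] = K·y
y = (KᵀK)⁻¹·Kᵀ·(x' − x̄) = [4, -5]
z = y + H·x̄ = [4, -5] + [-3, 2] = [1, -3]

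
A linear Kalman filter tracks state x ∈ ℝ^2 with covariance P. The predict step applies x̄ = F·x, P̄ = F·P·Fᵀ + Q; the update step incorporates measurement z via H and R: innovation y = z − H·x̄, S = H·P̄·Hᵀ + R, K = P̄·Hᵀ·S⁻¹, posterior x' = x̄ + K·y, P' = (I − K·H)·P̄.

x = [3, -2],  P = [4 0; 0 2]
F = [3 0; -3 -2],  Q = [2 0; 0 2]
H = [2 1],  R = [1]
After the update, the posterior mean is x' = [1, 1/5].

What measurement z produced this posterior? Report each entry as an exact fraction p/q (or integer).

z = [2]

x̄ = F·x = [9, -5]
P̄ = F·P·Fᵀ + Q = [38 -36; -36 46]
S = H·P̄·Hᵀ + R = [55]
K = P̄·Hᵀ·S⁻¹ = [8/11; -26/55]
x' − x̄ = [-8, 26/5] = K·y
y = (KᵀK)⁻¹·Kᵀ·(x' − x̄) = [-11]
z = y + H·x̄ = [-11] + [13] = [2]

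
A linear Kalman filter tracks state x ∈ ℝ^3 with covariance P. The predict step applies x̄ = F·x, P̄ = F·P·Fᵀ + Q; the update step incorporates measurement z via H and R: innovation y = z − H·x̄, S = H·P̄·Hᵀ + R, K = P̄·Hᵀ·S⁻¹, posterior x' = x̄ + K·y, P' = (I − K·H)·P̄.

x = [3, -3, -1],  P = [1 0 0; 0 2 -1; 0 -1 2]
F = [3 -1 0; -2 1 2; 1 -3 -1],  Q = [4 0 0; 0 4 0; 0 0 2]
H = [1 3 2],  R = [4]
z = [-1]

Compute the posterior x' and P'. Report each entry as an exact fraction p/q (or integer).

x̄ = F·x = [12, -11, 13]
P̄ = F·P·Fᵀ + Q = [15 -6 8; -6 14 -5; 8 -5 17]
y = z − H·x̄ = [-6]
S = H·P̄·Hᵀ + R = [149]
K = P̄·Hᵀ·S⁻¹ = [13/149; 26/149; 27/149]
x' = x̄ + K·y = [1710/149, -1795/149, 1775/149]
P' = (I − K·H)·P̄ = [2066/149 -1232/149 841/149; -1232/149 1410/149 -1447/149; 841/149 -1447/149 1804/149]

x' = [1710/149, -1795/149, 1775/149]
P' = [2066/149 -1232/149 841/149; -1232/149 1410/149 -1447/149; 841/149 -1447/149 1804/149]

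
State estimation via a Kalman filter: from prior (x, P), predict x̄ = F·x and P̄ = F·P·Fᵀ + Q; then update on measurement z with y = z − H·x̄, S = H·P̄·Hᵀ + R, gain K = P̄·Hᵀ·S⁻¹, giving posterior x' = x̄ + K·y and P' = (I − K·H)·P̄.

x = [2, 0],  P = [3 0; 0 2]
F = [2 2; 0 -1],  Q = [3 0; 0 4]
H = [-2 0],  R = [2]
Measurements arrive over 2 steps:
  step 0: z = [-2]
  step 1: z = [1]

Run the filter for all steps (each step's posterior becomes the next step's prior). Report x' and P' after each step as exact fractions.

step 0: x̄ = F·x = [4, 0]
step 0: P̄ = F·P·Fᵀ + Q = [23 -4; -4 6]
step 0: y = z − H·x̄ = [6]
step 0: S = H·P̄·Hᵀ + R = [94]
step 0: K = P̄·Hᵀ·S⁻¹ = [-23/47; 4/47]
step 0: x' = x̄ + K·y = [50/47, 24/47]
step 0: P' = (I − K·H)·P̄ = [23/47 -4/47; -4/47 250/47]
step 1: x̄ = F·x = [148/47, -24/47]
step 1: P̄ = F·P·Fᵀ + Q = [1201/47 -492/47; -492/47 438/47]
step 1: y = z − H·x̄ = [343/47]
step 1: S = H·P̄·Hᵀ + R = [4898/47]
step 1: K = P̄·Hᵀ·S⁻¹ = [-1201/2449; 492/2449]
step 1: x' = x̄ + K·y = [-1053/2449, 2340/2449]
step 1: P' = (I − K·H)·P̄ = [1201/2449 -492/2449; -492/2449 12522/2449]

step 0: x' = [50/47, 24/47], P' = [23/47 -4/47; -4/47 250/47]
step 1: x' = [-1053/2449, 2340/2449], P' = [1201/2449 -492/2449; -492/2449 12522/2449]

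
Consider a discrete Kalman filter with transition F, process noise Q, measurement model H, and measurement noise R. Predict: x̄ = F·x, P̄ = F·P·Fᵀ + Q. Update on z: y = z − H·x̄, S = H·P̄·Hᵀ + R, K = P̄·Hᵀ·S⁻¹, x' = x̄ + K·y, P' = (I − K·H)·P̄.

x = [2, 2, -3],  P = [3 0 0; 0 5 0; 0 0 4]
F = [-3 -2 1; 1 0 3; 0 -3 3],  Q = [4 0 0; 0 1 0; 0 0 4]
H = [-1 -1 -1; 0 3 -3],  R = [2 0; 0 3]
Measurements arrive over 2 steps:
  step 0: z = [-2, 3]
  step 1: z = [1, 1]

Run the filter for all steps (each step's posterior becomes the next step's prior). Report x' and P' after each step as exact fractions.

step 0: x̄ = F·x = [-13, -7, -15]
step 0: P̄ = F·P·Fᵀ + Q = [55 3 42; 3 40 36; 42 36 85]
step 0: y = z − H·x̄ = [-37, -21]
step 0: S = H·P̄·Hᵀ + R = [344 252; 252 480]
step 0: K = P̄·Hᵀ·S⁻¹ = [-1543/8468 -627/4234; -853/2117 2003/8468; -3433/8468 -791/8468]
step 0: x' = x̄ + K·y = [-26659/8468, 24905/8468, 4153/2117]
step 0: P' = (I − K·H)·P̄ = [82361/4234 -81445/8468 -80191/8468; -81445/8468 11284/2117 43133/8468; -80191/8468 43133/8468 10981/2117]
step 1: x̄ = F·x = [46779/8468, 23177/8468, -24879/8468]
step 1: P̄ = F·P·Fᵀ + Q = [268028/2117 91613/4234 3105/8468; 91613/4234 21840/2117 10881/8468; 3105/8468 10881/8468 29509/4234]
step 1: y = z − H·x̄ = [53545/8468, -33925/2117]
step 1: S = H·P̄·Hᵀ + R = [814925/4234 -625389/8468; -625389/8468 286737/2117]
step 1: K = P̄·Hᵀ·S⁻¹ = [-174056307/232757329 14752673/232757329; -28238173/232757329 31163837/232757329; -3914903/33251047 -6321258/33251047]
step 1: x' = x̄ + K·y = [-7315399/33251047, -5842652/33251047, -21148036/33251047]
step 1: P' = (I − K·H)·P̄ = [2660626561/232757329 -1148880637/232757329 -166233330/33251047; -1148880637/232757329 618260410/232757329 83870939/33251047; -166233330/33251047 83870939/33251047 90192197/33251047]

step 0: x' = [-26659/8468, 24905/8468, 4153/2117], P' = [82361/4234 -81445/8468 -80191/8468; -81445/8468 11284/2117 43133/8468; -80191/8468 43133/8468 10981/2117]
step 1: x' = [-7315399/33251047, -5842652/33251047, -21148036/33251047], P' = [2660626561/232757329 -1148880637/232757329 -166233330/33251047; -1148880637/232757329 618260410/232757329 83870939/33251047; -166233330/33251047 83870939/33251047 90192197/33251047]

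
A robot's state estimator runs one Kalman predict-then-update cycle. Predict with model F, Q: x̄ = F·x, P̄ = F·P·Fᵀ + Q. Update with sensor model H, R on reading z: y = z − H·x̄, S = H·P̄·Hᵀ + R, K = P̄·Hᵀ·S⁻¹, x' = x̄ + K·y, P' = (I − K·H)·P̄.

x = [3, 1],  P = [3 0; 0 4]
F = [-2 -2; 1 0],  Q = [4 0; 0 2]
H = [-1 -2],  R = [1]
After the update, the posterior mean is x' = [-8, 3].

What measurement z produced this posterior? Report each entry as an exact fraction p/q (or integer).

x̄ = F·x = [-8, 3]
P̄ = F·P·Fᵀ + Q = [32 -6; -6 5]
S = H·P̄·Hᵀ + R = [29]
K = P̄·Hᵀ·S⁻¹ = [-20/29; -4/29]
x' − x̄ = [0, 0] = K·y
y = (KᵀK)⁻¹·Kᵀ·(x' − x̄) = [0]
z = y + H·x̄ = [0] + [2] = [2]

z = [2]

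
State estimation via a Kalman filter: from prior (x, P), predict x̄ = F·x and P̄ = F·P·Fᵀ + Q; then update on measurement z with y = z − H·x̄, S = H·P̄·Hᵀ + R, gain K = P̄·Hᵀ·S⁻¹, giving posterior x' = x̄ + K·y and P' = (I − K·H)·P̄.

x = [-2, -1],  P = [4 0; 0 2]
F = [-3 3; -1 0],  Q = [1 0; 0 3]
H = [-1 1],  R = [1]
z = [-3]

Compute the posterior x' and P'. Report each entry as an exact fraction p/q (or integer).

x' = [203/39, 88/39]
P' = [296/39 253/39; 253/39 248/39]

x̄ = F·x = [3, 2]
P̄ = F·P·Fᵀ + Q = [55 12; 12 7]
y = z − H·x̄ = [-2]
S = H·P̄·Hᵀ + R = [39]
K = P̄·Hᵀ·S⁻¹ = [-43/39; -5/39]
x' = x̄ + K·y = [203/39, 88/39]
P' = (I − K·H)·P̄ = [296/39 253/39; 253/39 248/39]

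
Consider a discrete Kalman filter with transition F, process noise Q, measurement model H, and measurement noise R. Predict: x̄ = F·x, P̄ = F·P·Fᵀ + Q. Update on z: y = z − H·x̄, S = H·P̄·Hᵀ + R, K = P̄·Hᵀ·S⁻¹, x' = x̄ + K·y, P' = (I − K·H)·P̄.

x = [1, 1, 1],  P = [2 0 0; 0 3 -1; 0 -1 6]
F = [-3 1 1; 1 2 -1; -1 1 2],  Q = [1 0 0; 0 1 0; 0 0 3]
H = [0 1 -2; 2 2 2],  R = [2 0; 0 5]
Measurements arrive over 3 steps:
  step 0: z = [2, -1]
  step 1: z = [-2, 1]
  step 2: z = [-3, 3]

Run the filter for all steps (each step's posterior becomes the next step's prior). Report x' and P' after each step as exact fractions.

step 0: x' = [-39217/14289, 31250/14289, 490/4763], P' = [35641/4763 -22588/4763 -32389/14289; -22588/4763 17878/4763 21200/14289; -32389/14289 21200/14289 4943/4763]
step 1: x' = [760557641/1078601863, -474982834/1078601863, 570547597/1078601863], P' = [4127230999/1078601863 -2312576260/1078601863 -1066676584/1078601863; -2312576260/1078601863 2002648178/1078601863 647629112/1078601863; -1066676584/1078601863 647629112/1078601863 634388672/1078601863]
step 2: x' = [6977701201643/12454259061016, -1360208438861/3113564765254, 16342814163755/12454259061016], P' = [46960044781997/12454259061016 -6523040134325/3113564765254 -12169478901667/12454259061016; -6523040134325/3113564765254 2818367305416/1556782382627 1832487077183/3113564765254; -12169478901667/12454259061016 1832487077183/3113564765254 7291822103565/12454259061016]

step 0: x̄ = F·x = [-1, 2, 2]
step 0: P̄ = F·P·Fᵀ + Q = [26 -7 18; -7 25 -11; 18 -11 28]
step 0: y = z − H·x̄ = [4, -7]
step 0: S = H·P̄·Hᵀ + R = [183 -126; -126 321]
step 0: K = P̄·Hᵀ·S⁻¹ = [-1493/14289 2708/14289; 5617/14289 2828/14289; -4229/14289 1456/14289]
step 0: x' = x̄ + K·y = [-39217/14289, 31250/14289, 490/4763]
step 0: P' = (I − K·H)·P̄ = [35641/4763 -22588/4763 -32389/14289; -22588/4763 17878/4763 21200/14289; -32389/14289 21200/14289 4943/4763]
step 1: x̄ = F·x = [150371/14289, 661/433, 24469/4763]
step 1: P̄ = F·P·Fᵀ + Q = [1688377/14289 194/1299 965440/14289; 194/1299 1803/433 148/433; 965440/14289 148/433 204208/4763]
step 1: y = z − H·x̄ = [32141/4763, -476893/14289]
step 1: S = H·P̄·Hᵀ + R = [839679/4763 -6198758/14289; -6198758/14289 17293109/14289]
step 1: K = P̄·Hᵀ·S⁻¹ = [-89611546/1078601863 299191262/1078601863; 353694977/1078601863 135080412/1078601863; -310574116/1078601863 86136480/1078601863]
step 1: x' = x̄ + K·y = [760557641/1078601863, -474982834/1078601863, 570547597/1078601863]
step 1: P' = (I − K·H)·P̄ = [4127230999/1078601863 -2312576260/1078601863 -1066676584/1078601863; -2312576260/1078601863 2002648178/1078601863 647629112/1078601863; -1066676584/1078601863 647629112/1078601863 634388672/1078601863]
step 2: x̄ = F·x = [-2186108160/1078601863, -759955624/1078601863, -94445281/1078601863]
step 2: P̄ = F·P·Fᵀ + Q = [62431492992/1078601863 -1066981237/1078601863 34313046983/1078601863; -1066981237/1078601863 4143345926/1078601863 -335278143/1078601863; 34313046983/1078601863 -335278143/1078601863 23385614758/1078601863]
step 2: y = z − H·x̄ = [-2664740527/1078601863, 9316823719/1078601863]
step 2: S = H·P̄·Hᵀ + R = [101184121256/1078601863 -223971361300/1078601863; -223971361300/1078601863 628521124843/1078601863]
step 2: K = P̄·Hᵀ·S⁻¹ = [-876601366983/12454259061016 869840534303/3113564765254; 985880228233/3113564765254 189236310738/1556782382627; -3626847949199/12454259061016 245229151063/3113564765254]
step 2: x' = x̄ + K·y = [6977701201643/12454259061016, -1360208438861/3113564765254, 16342814163755/12454259061016]
step 2: P' = (I − K·H)·P̄ = [46960044781997/12454259061016 -6523040134325/3113564765254 -12169478901667/12454259061016; -6523040134325/3113564765254 2818367305416/1556782382627 1832487077183/3113564765254; -12169478901667/12454259061016 1832487077183/3113564765254 7291822103565/12454259061016]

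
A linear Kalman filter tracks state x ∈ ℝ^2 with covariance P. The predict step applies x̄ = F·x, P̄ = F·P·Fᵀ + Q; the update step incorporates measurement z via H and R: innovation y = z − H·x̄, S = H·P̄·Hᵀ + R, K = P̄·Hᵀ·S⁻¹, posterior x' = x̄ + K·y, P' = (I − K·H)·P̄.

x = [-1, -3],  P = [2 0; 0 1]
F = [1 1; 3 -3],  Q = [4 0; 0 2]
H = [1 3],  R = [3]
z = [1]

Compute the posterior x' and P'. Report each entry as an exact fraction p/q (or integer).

x̄ = F·x = [-4, 6]
P̄ = F·P·Fᵀ + Q = [7 3; 3 29]
y = z − H·x̄ = [-13]
S = H·P̄·Hᵀ + R = [289]
K = P̄·Hᵀ·S⁻¹ = [16/289; 90/289]
x' = x̄ + K·y = [-1364/289, 564/289]
P' = (I − K·H)·P̄ = [1767/289 -573/289; -573/289 281/289]

x' = [-1364/289, 564/289]
P' = [1767/289 -573/289; -573/289 281/289]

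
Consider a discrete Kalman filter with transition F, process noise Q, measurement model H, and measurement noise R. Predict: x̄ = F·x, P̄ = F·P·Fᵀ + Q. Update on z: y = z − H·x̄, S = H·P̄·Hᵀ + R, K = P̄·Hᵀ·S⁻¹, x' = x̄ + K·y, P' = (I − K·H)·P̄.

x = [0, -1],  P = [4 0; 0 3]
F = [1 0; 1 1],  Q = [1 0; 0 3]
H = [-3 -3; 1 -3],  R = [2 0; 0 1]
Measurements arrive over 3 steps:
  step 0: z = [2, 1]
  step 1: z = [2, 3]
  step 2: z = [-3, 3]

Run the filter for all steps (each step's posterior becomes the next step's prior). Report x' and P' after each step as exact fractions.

step 0: x̄ = F·x = [0, -1]
step 0: P̄ = F·P·Fᵀ + Q = [5 4; 4 10]
step 0: y = z − H·x̄ = [-1, -2]
step 0: S = H·P̄·Hᵀ + R = [209 99; 99 72]
step 0: K = P̄·Hᵀ·S⁻¹ = [-139/583 110/477; -50/583 -116/477]
step 0: x' = x̄ + K·y = [-1169/5247, -2245/5247]
step 0: P' = (I − K·H)·P̄ = [928/5247 -94/5247; -94/5247 394/5247]
step 1: x̄ = F·x = [-1169/5247, -1138/1749]
step 1: P̄ = F·P·Fᵀ + Q = [6175/5247 278/1749; 278/1749 1875/583]
step 1: y = z − H·x̄ = [-1085/1749, 6668/5247]
step 1: S = H·P̄·Hᵀ + R = [25884/583 46118/1749; 46118/1749 158293/5247]
step 1: K = P̄·Hᵀ·S⁻¹ = [-731199/3379736 358759/1689868; -289851/3379736 -404877/1689868]
step 1: x' = x̄ + K·y = [612455/3379736, -3048293/3379736]
step 1: P' = (I − K·H)·P̄ = [544979/3379736 -57513/3379736; -57513/3379736 250747/3379736]
step 2: x̄ = F·x = [612455/3379736, -1217919/1689868]
step 2: P̄ = F·P·Fᵀ + Q = [3924715/3379736 243733/1689868; 243733/1689868 2704977/844934]
step 2: y = z − H·x̄ = [-15609357/3379736, 2219239/3379736]
step 2: S = H·P̄·Hᵀ + R = [148235467/3379736 88529823/3379736; 88529823/3379736 101758827/3379736]
step 2: K = P̄·Hᵀ·S⁻¹ = [-154343769/714724235 454719398/2144172705; -12256914/142944847 -102747856/428834541]
step 2: x' = x̄ + K·y = [2825653036/2144172705, -206710193/428834541]
step 2: P' = (I − K·H)·P̄ = [345195503/2144172705 -7301593/428834541; -7301593/428834541 31815421/428834541]

step 0: x' = [-1169/5247, -2245/5247], P' = [928/5247 -94/5247; -94/5247 394/5247]
step 1: x' = [612455/3379736, -3048293/3379736], P' = [544979/3379736 -57513/3379736; -57513/3379736 250747/3379736]
step 2: x' = [2825653036/2144172705, -206710193/428834541], P' = [345195503/2144172705 -7301593/428834541; -7301593/428834541 31815421/428834541]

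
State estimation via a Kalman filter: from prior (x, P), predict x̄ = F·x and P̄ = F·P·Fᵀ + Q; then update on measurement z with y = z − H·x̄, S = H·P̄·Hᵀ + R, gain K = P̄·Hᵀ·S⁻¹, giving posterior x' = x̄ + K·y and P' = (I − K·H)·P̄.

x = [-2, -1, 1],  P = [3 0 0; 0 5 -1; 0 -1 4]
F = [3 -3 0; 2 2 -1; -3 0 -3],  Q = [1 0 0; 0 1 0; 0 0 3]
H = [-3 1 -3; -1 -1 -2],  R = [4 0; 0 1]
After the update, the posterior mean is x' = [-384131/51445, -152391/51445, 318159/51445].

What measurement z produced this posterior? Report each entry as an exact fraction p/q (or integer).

z = [1, -2]

x̄ = F·x = [-3, -7, 3]
P̄ = F·P·Fᵀ + Q = [73 -15 -36; -15 41 0; -36 0 66]
S = H·P̄·Hᵀ + R = [738 220; 220 205]
K = P̄·Hᵀ·S⁻¹ = [-2891/10289 19026/51445; 2335/10289 -19054/51445; 267/10289 -25524/51445]
x' − x̄ = [-229796/51445, 207724/51445, 163824/51445] = K·y
y = (KᵀK)⁻¹·Kᵀ·(x' − x̄) = [8, -6]
z = y + H·x̄ = [8, -6] + [-7, 4] = [1, -2]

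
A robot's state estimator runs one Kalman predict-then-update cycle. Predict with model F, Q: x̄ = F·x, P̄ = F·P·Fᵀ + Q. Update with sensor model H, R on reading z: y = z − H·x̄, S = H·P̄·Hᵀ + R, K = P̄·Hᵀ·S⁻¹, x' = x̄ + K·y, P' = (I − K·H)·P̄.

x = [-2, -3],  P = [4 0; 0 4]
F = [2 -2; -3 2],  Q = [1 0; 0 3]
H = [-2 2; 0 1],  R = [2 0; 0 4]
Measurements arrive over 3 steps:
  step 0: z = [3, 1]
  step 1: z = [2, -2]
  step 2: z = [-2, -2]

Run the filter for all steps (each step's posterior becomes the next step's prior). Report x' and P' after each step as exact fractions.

step 0: x' = [13/47, 3145/1833], P' = [53/47 40/47; 40/47 1940/1833]
step 1: x' = [-240775/148051, -87596/148051], P' = [133279/148051 99780/148051; 99780/148051 135188/148051]
step 2: x' = [697073/11205326, -4476589/5602663], P' = [4995112/5602663 3720870/5602663; 3720870/5602663 5050552/5602663]

step 0: x̄ = F·x = [2, 0]
step 0: P̄ = F·P·Fᵀ + Q = [33 -40; -40 55]
step 0: y = z − H·x̄ = [7, 1]
step 0: S = H·P̄·Hᵀ + R = [674 190; 190 59]
step 0: K = P̄·Hᵀ·S⁻¹ = [-13/47 10/47; 380/1833 485/1833]
step 0: x' = x̄ + K·y = [13/47, 3145/1833]
step 0: P' = (I − K·H)·P̄ = [53/47 40/47; 40/47 1940/1833]
step 1: x̄ = F·x = [-5276/1833, 4769/1833]
step 1: P̄ = F·P·Fᵀ + Q = [5381/1833 -4562/1833; -4562/1833 13142/1833]
step 1: y = z − H·x̄ = [-16424/1833, -8435/1833]
step 1: S = H·P̄·Hᵀ + R = [114254/1833 35408/1833; 35408/1833 20474/1833]
step 1: K = P̄·Hᵀ·S⁻¹ = [-33499/148051 24945/148051; 35408/148051 33797/148051]
step 1: x' = x̄ + K·y = [-240775/148051, -87596/148051]
step 1: P' = (I − K·H)·P̄ = [133279/148051 99780/148051; 99780/148051 135188/148051]
step 2: x̄ = F·x = [-306358/148051, 547133/148051]
step 2: P̄ = F·P·Fᵀ + Q = [423679/148051 -342626/148051; -342626/148051 987056/148051]
step 2: y = z − H·x̄ = [-2003084/148051, -843235/148051]
step 2: S = H·P̄·Hᵀ + R = [8680050/148051 2659364/148051; 2659364/148051 1579260/148051]
step 2: K = P̄·Hᵀ·S⁻¹ = [-1274242/5602663 1860435/11205326; 1329682/5602663 1262638/5602663]
step 2: x' = x̄ + K·y = [697073/11205326, -4476589/5602663]
step 2: P' = (I − K·H)·P̄ = [4995112/5602663 3720870/5602663; 3720870/5602663 5050552/5602663]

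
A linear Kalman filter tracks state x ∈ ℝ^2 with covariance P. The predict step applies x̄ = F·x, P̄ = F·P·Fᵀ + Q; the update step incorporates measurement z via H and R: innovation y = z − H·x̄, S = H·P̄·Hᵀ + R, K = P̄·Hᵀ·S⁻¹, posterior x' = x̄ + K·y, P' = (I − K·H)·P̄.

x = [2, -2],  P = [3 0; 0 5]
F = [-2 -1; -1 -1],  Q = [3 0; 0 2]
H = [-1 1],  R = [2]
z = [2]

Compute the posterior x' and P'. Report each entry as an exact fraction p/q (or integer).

x' = [-2, 0]
P' = [119/10 101/10; 101/10 99/10]

x̄ = F·x = [-2, 0]
P̄ = F·P·Fᵀ + Q = [20 11; 11 10]
y = z − H·x̄ = [0]
S = H·P̄·Hᵀ + R = [10]
K = P̄·Hᵀ·S⁻¹ = [-9/10; -1/10]
x' = x̄ + K·y = [-2, 0]
P' = (I − K·H)·P̄ = [119/10 101/10; 101/10 99/10]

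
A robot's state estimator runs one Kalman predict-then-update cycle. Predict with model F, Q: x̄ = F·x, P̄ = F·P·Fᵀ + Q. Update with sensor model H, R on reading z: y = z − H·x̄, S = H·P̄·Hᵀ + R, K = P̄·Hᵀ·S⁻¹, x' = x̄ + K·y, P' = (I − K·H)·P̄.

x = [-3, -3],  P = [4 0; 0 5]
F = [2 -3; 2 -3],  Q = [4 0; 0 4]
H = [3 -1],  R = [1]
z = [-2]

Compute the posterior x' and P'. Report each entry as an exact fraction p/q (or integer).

x̄ = F·x = [3, 3]
P̄ = F·P·Fᵀ + Q = [65 61; 61 65]
y = z − H·x̄ = [-8]
S = H·P̄·Hᵀ + R = [285]
K = P̄·Hᵀ·S⁻¹ = [134/285; 118/285]
x' = x̄ + K·y = [-217/285, -89/285]
P' = (I − K·H)·P̄ = [569/285 1573/285; 1573/285 4601/285]

x' = [-217/285, -89/285]
P' = [569/285 1573/285; 1573/285 4601/285]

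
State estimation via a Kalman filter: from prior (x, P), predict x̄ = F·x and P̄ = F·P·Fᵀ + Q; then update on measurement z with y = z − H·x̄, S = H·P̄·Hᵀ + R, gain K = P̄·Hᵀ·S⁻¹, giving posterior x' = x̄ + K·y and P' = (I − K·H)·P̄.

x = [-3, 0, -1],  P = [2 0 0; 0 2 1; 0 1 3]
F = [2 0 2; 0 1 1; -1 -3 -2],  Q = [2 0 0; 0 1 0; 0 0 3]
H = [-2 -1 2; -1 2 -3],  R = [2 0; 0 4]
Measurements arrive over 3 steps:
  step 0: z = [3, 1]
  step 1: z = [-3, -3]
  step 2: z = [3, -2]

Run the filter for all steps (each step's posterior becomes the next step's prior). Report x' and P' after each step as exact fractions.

step 0: x' = [-2024/1339, 725/1339, 525/1339], P' = [29158/57577 5048/57577 10766/57577; 5048/57577 70990/57577 38940/57577; 10766/57577 38940/57577 36786/57577]
step 1: x' = [1124483410/793798943, 228867921/793798943, 39576193/113399849], P' = [374826882/793798943 51290392/793798943 18291406/113399849; 51290392/793798943 782059962/793798943 60056692/113399849; 18291406/113399849 60056692/113399849 62041402/113399849]
step 2: x' = [-373373666848/969242865345, -4414269386053/8723185788105, 5669481737044/8723185788105], P' = [50684176206/107693651705 64051258856/969242865345 156430041502/969242865345; 64051258856/969242865345 8573552598326/8723185788105 4618352857972/8723185788105; 156430041502/969242865345 4618352857972/8723185788105 4772252420474/8723185788105]

step 0: x̄ = F·x = [-8, -1, 5]
step 0: P̄ = F·P·Fᵀ + Q = [22 8 -22; 8 8 -17; -22 -17 47]
step 0: y = z − H·x̄ = [-24, 10]
step 0: S = H·P̄·Hᵀ + R = [562 -485; -485 521]
step 0: K = P̄·Hᵀ·S⁻¹ = [-20916/57577 -12840/57577; -1603/57577 5028/57577; 6550/57577 -10811/57577]
step 0: x' = x̄ + K·y = [-2024/1339, 725/1339, 525/1339]
step 0: P' = (I − K·H)·P̄ = [29158/57577 5048/57577 10766/57577; 5048/57577 70990/57577 38940/57577; 10766/57577 38940/57577 36786/57577]
step 1: x̄ = F·x = [-2998/1339, 1250/1339, -1201/1339]
step 1: P̄ = F·P·Fᵀ + Q = [465058/57577 183080/57577 -533984/57577; 183080/57577 243233/57577 -497056/57577; -533984/57577 -497056/57577 1528575/57577]
step 1: y = z − H·x̄ = [-6361/1339, -13118/1339]
step 1: S = H·P̄·Hᵀ + R = [15325335/57577 -14892368/57577; -14892368/57577 17453921/57577]
step 1: K = P̄·Hᵀ·S⁻¹ = [-272432236/793798943 -164091406/793798943; -21923529/793798943 62909750/793798943; 13721650/113399849 -21075557/113399849]
step 1: x' = x̄ + K·y = [1124483410/793798943, 228867921/793798943, 39576193/113399849]
step 1: P' = (I − K·H)·P̄ = [374826882/793798943 51290392/793798943 18291406/113399849; 51290392/793798943 782059962/793798943 60056692/113399849; 18291406/113399849 60056692/113399849 62041402/113399849]
step 2: x̄ = F·x = [2803033522/793798943, 505901272/793798943, -337879125/113399849]
step 2: P̄ = F·P·Fᵀ + Q = [5848383406/793798943 2068033784/793798943 -869310784/113399849; 2068033784/793798943 2850942407/793798943 -785153424/113399849; -869310784/113399849 -785153424/113399849 2485226639/113399849]
step 2: y = z − H·x̄ = [13223672895/793798943, -6891828533/793798943]
step 2: S = H·P̄·Hᵀ + R = [176356254721/793798943 -167401957920/793798943; -167401957920/793798943 198166326615/793798943]
step 2: K = P̄·Hᵀ·S⁻¹ = [-22116878252/64616191023 -199336298162/969242865345; -16325651393/581545719207 678896323258/8723185788105; 70347041198/581545719207 -1621980479749/8723185788105]
step 2: x' = x̄ + K·y = [-373373666848/969242865345, -4414269386053/8723185788105, 5669481737044/8723185788105]
step 2: P' = (I − K·H)·P̄ = [50684176206/107693651705 64051258856/969242865345 156430041502/969242865345; 64051258856/969242865345 8573552598326/8723185788105 4618352857972/8723185788105; 156430041502/969242865345 4618352857972/8723185788105 4772252420474/8723185788105]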